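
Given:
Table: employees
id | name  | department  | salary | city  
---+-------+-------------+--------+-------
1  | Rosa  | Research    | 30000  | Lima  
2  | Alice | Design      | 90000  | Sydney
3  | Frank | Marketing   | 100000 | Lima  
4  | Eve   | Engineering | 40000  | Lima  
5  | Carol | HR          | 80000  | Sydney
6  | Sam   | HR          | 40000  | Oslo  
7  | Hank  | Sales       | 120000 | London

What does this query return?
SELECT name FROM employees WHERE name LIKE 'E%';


LIKE 'E%' matches names starting with 'E'
Matching: 1

1 rows:
Eve


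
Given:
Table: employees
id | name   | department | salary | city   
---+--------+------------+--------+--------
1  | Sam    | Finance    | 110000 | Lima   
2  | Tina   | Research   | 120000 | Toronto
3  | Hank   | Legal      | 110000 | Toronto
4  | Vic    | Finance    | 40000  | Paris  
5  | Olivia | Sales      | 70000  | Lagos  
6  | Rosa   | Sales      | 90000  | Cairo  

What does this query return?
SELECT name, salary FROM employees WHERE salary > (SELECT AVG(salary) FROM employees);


Subquery: AVG(salary) = 90000.0
Filtering: salary > 90000.0
  Sam (110000) -> MATCH
  Tina (120000) -> MATCH
  Hank (110000) -> MATCH


3 rows:
Sam, 110000
Tina, 120000
Hank, 110000


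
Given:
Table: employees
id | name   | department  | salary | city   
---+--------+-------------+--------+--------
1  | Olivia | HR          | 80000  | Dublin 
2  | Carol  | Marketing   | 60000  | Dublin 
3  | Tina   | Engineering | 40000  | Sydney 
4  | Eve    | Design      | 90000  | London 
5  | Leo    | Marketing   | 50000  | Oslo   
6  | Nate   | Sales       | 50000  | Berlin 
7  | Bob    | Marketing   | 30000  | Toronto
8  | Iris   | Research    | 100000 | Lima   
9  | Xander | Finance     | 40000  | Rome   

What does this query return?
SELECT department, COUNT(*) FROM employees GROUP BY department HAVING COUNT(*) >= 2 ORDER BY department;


Groups with count >= 2:
  Marketing: 3 -> PASS
  Design: 1 -> filtered out
  Engineering: 1 -> filtered out
  Finance: 1 -> filtered out
  HR: 1 -> filtered out
  Research: 1 -> filtered out
  Sales: 1 -> filtered out


1 groups:
Marketing, 3


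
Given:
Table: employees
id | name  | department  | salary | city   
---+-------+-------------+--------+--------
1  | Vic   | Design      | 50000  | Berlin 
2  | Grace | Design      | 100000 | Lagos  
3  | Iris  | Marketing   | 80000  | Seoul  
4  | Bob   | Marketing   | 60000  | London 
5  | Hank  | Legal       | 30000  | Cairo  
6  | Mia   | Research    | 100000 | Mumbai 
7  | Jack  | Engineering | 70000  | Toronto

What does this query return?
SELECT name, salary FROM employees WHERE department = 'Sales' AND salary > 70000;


Filtering: department = 'Sales' AND salary > 70000
Matching: 0 rows

Empty result set (0 rows)


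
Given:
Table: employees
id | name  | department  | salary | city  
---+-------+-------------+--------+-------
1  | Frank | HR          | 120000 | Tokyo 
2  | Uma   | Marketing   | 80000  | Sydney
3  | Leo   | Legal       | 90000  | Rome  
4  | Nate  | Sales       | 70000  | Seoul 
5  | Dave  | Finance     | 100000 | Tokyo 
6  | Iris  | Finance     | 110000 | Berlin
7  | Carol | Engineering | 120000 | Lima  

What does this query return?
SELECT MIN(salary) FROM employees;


Salaries: 120000, 80000, 90000, 70000, 100000, 110000, 120000
MIN = 70000

70000


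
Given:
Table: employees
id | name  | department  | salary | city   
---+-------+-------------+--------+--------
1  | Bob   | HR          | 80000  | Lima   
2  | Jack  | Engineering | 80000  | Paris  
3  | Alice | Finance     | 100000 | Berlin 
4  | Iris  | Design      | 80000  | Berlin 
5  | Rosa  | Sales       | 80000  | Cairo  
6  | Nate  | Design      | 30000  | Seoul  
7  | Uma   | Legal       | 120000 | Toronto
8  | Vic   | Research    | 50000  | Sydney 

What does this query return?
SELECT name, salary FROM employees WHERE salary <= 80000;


Filtering: salary <= 80000
Matching: 6 rows

6 rows:
Bob, 80000
Jack, 80000
Iris, 80000
Rosa, 80000
Nate, 30000
Vic, 50000


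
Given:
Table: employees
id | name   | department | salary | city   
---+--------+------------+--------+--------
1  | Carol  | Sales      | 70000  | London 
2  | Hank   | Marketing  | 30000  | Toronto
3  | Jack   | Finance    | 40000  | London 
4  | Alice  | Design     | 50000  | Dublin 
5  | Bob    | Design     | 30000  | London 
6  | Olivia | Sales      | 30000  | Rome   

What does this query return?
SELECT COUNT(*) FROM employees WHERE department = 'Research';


Counting rows where department = 'Research'


0


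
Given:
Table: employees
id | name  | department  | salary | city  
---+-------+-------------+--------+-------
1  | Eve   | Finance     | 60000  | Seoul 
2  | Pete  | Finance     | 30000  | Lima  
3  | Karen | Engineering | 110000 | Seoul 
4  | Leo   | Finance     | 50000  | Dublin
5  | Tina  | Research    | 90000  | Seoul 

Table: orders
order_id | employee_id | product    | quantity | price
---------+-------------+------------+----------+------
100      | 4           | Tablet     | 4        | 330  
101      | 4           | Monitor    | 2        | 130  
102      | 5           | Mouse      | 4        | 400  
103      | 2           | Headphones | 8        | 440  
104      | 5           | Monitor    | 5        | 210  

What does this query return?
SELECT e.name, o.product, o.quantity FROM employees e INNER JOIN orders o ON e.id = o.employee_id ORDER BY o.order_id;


Joining employees.id = orders.employee_id:
  employee Leo (id=4) -> order Tablet
  employee Leo (id=4) -> order Monitor
  employee Tina (id=5) -> order Mouse
  employee Pete (id=2) -> order Headphones
  employee Tina (id=5) -> order Monitor


5 rows:
Leo, Tablet, 4
Leo, Monitor, 2
Tina, Mouse, 4
Pete, Headphones, 8
Tina, Monitor, 5


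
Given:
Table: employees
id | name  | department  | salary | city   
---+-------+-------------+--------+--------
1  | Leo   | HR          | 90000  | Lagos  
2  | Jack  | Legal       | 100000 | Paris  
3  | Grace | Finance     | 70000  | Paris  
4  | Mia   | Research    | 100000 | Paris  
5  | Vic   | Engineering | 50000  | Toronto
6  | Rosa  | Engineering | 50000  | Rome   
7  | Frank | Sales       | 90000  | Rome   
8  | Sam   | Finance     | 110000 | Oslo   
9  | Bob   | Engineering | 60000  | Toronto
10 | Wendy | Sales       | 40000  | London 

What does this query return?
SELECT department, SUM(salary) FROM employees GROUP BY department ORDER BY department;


Summing salary within each department:
  Engineering: 50000 + 50000 + 60000 = 160000
  Finance: 70000 + 110000 = 180000
  HR: 90000 = 90000
  Legal: 100000 = 100000
  Research: 100000 = 100000
  Sales: 90000 + 40000 = 130000


6 groups:
Engineering, 160000
Finance, 180000
HR, 90000
Legal, 100000
Research, 100000
Sales, 130000


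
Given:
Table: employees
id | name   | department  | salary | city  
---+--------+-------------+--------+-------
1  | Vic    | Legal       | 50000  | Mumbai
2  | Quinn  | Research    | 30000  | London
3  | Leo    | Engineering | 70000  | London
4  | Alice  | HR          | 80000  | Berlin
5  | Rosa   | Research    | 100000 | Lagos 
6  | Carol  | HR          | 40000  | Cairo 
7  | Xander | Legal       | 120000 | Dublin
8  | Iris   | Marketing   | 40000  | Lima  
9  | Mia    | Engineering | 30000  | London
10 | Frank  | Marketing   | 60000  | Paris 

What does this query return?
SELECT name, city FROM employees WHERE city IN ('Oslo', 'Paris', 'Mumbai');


Filtering: city IN ('Oslo', 'Paris', 'Mumbai')
Matching: 2 rows

2 rows:
Vic, Mumbai
Frank, Paris


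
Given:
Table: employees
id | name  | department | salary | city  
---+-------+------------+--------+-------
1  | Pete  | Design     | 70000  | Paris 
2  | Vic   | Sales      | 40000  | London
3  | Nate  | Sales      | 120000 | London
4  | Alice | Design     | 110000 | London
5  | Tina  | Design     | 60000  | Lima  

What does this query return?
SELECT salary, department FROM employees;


Projecting columns: salary, department

5 rows:
70000, Design
40000, Sales
120000, Sales
110000, Design
60000, Design


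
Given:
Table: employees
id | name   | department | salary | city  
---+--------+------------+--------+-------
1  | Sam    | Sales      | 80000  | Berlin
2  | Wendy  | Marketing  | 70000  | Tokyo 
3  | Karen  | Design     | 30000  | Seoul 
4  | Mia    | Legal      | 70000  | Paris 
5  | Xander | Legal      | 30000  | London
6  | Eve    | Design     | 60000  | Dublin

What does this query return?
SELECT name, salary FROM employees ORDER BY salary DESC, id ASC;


Sorting by salary DESC, then id ASC for ties

6 rows:
Sam, 80000
Wendy, 70000
Mia, 70000
Eve, 60000
Karen, 30000
Xander, 30000


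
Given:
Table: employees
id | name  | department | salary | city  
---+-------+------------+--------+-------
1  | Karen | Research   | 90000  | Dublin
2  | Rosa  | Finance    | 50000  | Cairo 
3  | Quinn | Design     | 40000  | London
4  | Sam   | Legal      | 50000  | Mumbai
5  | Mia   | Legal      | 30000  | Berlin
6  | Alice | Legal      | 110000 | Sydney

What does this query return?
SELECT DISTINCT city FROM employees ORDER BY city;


All 'city' values (row order): Dublin, Cairo, London, Mumbai, Berlin, Sydney
Removing duplicates leaves 6 unique value(s).

6 values:
Berlin
Cairo
Dublin
London
Mumbai
Sydney


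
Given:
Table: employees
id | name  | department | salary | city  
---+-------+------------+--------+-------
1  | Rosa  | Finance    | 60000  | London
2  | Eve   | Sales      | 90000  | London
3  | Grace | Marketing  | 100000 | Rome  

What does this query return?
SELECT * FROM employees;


SELECT * returns all 3 rows with all columns

3 rows:
1, Rosa, Finance, 60000, London
2, Eve, Sales, 90000, London
3, Grace, Marketing, 100000, Rome


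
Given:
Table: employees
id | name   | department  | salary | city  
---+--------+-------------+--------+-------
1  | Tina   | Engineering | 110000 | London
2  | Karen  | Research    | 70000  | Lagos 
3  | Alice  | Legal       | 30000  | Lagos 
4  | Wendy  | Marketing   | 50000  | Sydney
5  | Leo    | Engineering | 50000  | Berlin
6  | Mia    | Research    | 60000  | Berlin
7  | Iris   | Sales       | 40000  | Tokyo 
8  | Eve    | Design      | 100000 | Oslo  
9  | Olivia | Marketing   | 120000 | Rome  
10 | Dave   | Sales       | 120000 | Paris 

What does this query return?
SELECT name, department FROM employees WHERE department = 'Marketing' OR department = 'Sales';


Filtering: department = 'Marketing' OR 'Sales'
Matching: 4 rows

4 rows:
Wendy, Marketing
Iris, Sales
Olivia, Marketing
Dave, Sales


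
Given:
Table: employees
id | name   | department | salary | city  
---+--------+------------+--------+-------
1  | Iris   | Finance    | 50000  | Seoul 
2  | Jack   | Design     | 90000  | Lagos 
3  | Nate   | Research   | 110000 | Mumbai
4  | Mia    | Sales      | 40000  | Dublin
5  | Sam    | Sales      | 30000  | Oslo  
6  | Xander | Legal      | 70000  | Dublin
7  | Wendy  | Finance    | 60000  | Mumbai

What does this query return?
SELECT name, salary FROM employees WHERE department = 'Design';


Filtering: department = 'Design'
Matching rows: 1

1 rows:
Jack, 90000


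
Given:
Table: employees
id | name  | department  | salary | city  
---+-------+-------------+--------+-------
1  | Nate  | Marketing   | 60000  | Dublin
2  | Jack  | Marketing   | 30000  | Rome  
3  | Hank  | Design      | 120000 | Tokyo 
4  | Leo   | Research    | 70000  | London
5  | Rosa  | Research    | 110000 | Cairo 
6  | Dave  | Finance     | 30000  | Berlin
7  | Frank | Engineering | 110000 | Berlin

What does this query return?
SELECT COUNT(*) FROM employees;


COUNT(*) counts all rows

7


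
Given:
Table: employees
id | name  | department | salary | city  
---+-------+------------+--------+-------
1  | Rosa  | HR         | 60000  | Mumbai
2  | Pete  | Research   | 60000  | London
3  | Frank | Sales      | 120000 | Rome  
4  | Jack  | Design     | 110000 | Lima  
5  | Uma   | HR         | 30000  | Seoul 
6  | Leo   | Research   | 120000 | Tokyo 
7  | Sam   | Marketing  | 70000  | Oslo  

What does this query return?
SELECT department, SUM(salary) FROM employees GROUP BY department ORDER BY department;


Summing salary within each department:
  Design: 110000 = 110000
  HR: 60000 + 30000 = 90000
  Marketing: 70000 = 70000
  Research: 60000 + 120000 = 180000
  Sales: 120000 = 120000


5 groups:
Design, 110000
HR, 90000
Marketing, 70000
Research, 180000
Sales, 120000


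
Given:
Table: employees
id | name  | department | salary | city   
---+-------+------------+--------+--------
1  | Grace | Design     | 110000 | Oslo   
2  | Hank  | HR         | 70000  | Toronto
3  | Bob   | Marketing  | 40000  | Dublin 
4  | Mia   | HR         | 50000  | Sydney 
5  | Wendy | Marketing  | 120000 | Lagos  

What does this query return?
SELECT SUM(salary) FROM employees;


SUM(salary) = 110000 + 70000 + 40000 + 50000 + 120000 = 390000

390000


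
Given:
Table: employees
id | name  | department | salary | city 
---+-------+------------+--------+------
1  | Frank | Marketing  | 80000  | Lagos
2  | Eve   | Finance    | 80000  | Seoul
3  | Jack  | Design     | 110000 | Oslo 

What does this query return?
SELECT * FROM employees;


SELECT * returns all 3 rows with all columns

3 rows:
1, Frank, Marketing, 80000, Lagos
2, Eve, Finance, 80000, Seoul
3, Jack, Design, 110000, Oslo


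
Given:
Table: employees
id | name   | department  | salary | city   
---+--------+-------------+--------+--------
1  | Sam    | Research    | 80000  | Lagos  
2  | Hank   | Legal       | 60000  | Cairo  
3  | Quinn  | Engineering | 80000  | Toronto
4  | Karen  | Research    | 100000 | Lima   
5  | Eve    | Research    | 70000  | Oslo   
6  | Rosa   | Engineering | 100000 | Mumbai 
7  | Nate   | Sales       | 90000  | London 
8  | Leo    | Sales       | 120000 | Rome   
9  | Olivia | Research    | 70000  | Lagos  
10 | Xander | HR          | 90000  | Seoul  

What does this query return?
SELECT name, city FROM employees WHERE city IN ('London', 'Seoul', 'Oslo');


Filtering: city IN ('London', 'Seoul', 'Oslo')
Matching: 3 rows

3 rows:
Eve, Oslo
Nate, London
Xander, Seoul


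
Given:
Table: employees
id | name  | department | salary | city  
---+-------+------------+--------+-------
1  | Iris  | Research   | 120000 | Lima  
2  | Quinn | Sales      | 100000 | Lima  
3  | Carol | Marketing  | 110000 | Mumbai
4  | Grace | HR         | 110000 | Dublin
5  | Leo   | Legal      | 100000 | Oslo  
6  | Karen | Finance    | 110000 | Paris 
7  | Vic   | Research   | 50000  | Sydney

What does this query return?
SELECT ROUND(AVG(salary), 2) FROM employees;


SUM(salary) = 700000
COUNT = 7
ROUND(AVG, 2) = ROUND(700000 / 7, 2) = 100000.0

100000.0


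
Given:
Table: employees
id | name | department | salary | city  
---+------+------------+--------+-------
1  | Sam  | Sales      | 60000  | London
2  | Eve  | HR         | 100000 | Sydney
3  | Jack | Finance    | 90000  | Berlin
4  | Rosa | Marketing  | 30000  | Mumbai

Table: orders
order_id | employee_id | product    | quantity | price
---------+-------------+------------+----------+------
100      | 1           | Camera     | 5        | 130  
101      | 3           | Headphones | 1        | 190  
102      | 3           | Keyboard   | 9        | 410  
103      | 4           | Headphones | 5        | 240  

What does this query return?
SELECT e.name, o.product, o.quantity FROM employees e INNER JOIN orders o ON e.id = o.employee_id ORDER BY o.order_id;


Joining employees.id = orders.employee_id:
  employee Sam (id=1) -> order Camera
  employee Jack (id=3) -> order Headphones
  employee Jack (id=3) -> order Keyboard
  employee Rosa (id=4) -> order Headphones


4 rows:
Sam, Camera, 5
Jack, Headphones, 1
Jack, Keyboard, 9
Rosa, Headphones, 5


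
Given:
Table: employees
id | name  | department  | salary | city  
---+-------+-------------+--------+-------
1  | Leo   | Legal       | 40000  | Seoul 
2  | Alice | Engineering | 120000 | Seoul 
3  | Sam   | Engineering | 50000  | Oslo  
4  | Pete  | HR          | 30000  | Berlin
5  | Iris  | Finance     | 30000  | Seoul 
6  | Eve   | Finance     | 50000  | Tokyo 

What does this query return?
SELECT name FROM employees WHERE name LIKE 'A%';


LIKE 'A%' matches names starting with 'A'
Matching: 1

1 rows:
Alice


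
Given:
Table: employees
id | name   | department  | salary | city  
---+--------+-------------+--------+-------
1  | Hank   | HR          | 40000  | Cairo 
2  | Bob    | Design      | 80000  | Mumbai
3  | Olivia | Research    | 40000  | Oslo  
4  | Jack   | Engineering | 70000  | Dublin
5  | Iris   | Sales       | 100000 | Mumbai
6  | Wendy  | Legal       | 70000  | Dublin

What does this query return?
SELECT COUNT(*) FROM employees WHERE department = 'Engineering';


Counting rows where department = 'Engineering'
  Jack -> MATCH


1


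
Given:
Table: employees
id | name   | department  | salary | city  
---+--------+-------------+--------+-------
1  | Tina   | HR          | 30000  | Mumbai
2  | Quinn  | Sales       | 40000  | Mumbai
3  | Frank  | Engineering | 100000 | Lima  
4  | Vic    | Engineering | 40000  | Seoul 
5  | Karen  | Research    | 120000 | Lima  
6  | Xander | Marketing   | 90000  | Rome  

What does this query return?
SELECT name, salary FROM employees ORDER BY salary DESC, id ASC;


Sorting by salary DESC, then id ASC for ties

6 rows:
Karen, 120000
Frank, 100000
Xander, 90000
Quinn, 40000
Vic, 40000
Tina, 30000


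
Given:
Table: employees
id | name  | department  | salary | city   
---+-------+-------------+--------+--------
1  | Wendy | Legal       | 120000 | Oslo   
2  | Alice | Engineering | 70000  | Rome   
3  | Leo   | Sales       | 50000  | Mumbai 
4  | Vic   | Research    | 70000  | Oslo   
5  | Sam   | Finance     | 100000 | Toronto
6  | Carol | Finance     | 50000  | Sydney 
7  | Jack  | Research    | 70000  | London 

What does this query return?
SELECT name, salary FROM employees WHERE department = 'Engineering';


Filtering: department = 'Engineering'
Matching rows: 1

1 rows:
Alice, 70000


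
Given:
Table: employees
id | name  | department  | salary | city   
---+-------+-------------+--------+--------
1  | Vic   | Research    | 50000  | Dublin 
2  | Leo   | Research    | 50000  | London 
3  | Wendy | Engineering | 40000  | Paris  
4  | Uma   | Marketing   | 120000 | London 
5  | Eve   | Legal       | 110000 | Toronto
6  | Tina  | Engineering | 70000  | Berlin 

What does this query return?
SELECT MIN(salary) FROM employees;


Salaries: 50000, 50000, 40000, 120000, 110000, 70000
MIN = 40000

40000


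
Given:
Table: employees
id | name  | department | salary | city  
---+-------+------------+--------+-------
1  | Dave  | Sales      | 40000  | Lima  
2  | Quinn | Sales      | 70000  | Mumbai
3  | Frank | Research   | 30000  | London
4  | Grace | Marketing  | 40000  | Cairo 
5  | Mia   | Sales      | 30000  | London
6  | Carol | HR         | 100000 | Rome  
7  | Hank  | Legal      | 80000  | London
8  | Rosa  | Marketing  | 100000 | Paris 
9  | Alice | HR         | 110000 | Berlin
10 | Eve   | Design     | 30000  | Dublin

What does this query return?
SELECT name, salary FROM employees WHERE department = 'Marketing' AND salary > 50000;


Filtering: department = 'Marketing' AND salary > 50000
Matching: 1 rows

1 rows:
Rosa, 100000


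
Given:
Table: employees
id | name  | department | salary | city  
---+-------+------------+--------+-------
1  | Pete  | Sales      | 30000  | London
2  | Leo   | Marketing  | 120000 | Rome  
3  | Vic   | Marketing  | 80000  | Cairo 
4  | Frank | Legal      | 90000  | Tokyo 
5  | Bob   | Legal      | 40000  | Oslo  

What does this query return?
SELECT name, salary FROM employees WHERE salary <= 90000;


Filtering: salary <= 90000
Matching: 4 rows

4 rows:
Pete, 30000
Vic, 80000
Frank, 90000
Bob, 40000


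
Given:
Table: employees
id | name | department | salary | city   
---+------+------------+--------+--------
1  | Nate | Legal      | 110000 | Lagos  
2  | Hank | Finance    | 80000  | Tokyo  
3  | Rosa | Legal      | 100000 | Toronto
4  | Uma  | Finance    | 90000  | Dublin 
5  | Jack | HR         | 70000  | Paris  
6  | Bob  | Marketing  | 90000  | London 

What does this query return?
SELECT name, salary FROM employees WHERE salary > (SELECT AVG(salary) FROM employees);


Subquery: AVG(salary) = 90000.0
Filtering: salary > 90000.0
  Nate (110000) -> MATCH
  Rosa (100000) -> MATCH


2 rows:
Nate, 110000
Rosa, 100000


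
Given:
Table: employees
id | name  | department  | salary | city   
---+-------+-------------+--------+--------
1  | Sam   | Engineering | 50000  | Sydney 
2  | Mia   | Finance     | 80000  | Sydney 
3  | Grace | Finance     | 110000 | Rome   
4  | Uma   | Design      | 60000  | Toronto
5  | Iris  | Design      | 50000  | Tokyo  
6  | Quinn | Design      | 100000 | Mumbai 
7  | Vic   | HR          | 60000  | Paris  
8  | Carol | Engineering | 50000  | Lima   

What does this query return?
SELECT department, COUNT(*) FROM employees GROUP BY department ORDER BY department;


Assigning each row to its department group:
  Sam -> Engineering
  Mia -> Finance
  Grace -> Finance
  Uma -> Design
  Iris -> Design
  Quinn -> Design
  Vic -> HR
  Carol -> Engineering


4 groups:
Design, 3
Engineering, 2
Finance, 2
HR, 1


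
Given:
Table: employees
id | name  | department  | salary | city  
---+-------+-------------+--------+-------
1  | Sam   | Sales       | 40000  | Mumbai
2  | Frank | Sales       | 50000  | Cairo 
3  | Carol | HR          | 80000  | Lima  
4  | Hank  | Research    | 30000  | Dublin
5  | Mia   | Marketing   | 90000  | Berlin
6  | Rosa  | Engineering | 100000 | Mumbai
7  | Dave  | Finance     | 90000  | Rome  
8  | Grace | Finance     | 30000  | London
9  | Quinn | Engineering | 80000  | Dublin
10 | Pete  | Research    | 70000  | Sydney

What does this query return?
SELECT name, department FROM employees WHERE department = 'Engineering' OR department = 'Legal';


Filtering: department = 'Engineering' OR 'Legal'
Matching: 2 rows

2 rows:
Rosa, Engineering
Quinn, Engineering


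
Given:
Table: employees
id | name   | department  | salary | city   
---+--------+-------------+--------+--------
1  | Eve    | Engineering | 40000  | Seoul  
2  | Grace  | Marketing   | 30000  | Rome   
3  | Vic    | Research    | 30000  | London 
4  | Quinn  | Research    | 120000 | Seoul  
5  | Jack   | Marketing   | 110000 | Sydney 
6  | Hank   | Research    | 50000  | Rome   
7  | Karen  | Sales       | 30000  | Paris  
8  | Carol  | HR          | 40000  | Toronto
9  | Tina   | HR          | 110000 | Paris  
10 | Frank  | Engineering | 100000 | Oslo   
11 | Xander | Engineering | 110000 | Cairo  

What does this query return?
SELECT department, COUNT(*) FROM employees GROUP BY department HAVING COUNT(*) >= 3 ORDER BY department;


Groups with count >= 3:
  Engineering: 3 -> PASS
  Research: 3 -> PASS
  HR: 2 -> filtered out
  Marketing: 2 -> filtered out
  Sales: 1 -> filtered out


2 groups:
Engineering, 3
Research, 3


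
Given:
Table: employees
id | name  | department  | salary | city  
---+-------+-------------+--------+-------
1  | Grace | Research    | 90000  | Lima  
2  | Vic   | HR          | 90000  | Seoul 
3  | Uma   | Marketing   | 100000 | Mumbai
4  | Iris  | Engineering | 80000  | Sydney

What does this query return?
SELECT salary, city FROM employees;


Projecting columns: salary, city

4 rows:
90000, Lima
90000, Seoul
100000, Mumbai
80000, Sydney


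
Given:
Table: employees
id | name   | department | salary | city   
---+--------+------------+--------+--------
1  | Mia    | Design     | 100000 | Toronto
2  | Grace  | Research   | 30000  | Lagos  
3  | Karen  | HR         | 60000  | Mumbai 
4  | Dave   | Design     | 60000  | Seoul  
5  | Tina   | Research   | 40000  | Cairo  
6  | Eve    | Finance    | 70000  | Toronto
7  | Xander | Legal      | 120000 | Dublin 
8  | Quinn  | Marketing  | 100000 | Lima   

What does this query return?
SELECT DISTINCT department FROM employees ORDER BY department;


All 'department' values (row order): Design, Research, HR, Design, Research, Finance, Legal, Marketing
Removing duplicates leaves 6 unique value(s).

6 values:
Design
Finance
HR
Legal
Marketing
Research


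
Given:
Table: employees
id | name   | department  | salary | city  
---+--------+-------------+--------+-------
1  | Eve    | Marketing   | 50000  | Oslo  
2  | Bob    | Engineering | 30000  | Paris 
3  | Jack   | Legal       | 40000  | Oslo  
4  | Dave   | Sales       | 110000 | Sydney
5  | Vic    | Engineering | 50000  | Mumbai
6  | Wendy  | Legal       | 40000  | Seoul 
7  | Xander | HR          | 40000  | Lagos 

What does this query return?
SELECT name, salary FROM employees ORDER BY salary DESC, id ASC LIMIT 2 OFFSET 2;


Sort by salary DESC (id ASC tiebreak), then skip 2 and take 2
Rows 3 through 4

2 rows:
Vic, 50000
Jack, 40000


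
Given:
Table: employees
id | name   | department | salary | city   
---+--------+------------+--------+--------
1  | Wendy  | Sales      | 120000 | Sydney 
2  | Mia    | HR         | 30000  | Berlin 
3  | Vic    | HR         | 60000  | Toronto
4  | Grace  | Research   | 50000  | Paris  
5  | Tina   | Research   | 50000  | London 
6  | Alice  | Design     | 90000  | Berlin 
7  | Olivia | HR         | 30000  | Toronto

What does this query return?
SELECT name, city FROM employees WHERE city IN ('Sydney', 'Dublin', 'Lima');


Filtering: city IN ('Sydney', 'Dublin', 'Lima')
Matching: 1 rows

1 rows:
Wendy, Sydney


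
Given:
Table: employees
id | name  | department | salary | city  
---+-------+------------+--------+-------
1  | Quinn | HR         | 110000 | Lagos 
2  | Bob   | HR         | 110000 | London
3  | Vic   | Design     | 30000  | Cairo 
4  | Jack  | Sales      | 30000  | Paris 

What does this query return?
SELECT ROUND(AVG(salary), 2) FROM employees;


SUM(salary) = 280000
COUNT = 4
ROUND(AVG, 2) = ROUND(280000 / 4, 2) = 70000.0

70000.0


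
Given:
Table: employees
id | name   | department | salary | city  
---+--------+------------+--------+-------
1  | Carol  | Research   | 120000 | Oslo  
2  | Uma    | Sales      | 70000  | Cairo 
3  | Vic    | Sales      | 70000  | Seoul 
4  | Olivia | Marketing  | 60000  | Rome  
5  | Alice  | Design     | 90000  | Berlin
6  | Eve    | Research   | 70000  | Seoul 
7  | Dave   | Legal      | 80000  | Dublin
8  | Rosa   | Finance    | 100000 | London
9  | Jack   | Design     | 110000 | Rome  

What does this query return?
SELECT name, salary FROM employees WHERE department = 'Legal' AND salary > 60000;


Filtering: department = 'Legal' AND salary > 60000
Matching: 1 rows

1 rows:
Dave, 80000


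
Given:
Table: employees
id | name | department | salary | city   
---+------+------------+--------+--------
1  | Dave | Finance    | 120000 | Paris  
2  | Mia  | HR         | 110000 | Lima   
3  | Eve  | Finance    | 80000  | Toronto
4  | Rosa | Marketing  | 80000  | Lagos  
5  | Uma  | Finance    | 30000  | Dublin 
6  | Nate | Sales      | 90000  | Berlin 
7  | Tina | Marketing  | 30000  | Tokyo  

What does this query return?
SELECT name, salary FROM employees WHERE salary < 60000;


Filtering: salary < 60000
Matching: 2 rows

2 rows:
Uma, 30000
Tina, 30000


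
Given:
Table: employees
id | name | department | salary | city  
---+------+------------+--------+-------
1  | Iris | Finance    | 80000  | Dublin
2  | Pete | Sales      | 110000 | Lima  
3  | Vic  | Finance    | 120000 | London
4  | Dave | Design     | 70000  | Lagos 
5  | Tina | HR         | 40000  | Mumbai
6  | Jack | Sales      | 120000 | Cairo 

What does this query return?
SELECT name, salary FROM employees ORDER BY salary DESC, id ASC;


Sorting by salary DESC, then id ASC for ties

6 rows:
Vic, 120000
Jack, 120000
Pete, 110000
Iris, 80000
Dave, 70000
Tina, 40000


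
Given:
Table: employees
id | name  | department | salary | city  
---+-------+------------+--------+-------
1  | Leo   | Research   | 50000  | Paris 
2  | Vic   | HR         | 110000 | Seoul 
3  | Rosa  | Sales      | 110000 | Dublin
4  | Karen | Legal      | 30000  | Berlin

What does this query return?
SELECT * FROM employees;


SELECT * returns all 4 rows with all columns

4 rows:
1, Leo, Research, 50000, Paris
2, Vic, HR, 110000, Seoul
3, Rosa, Sales, 110000, Dublin
4, Karen, Legal, 30000, Berlin


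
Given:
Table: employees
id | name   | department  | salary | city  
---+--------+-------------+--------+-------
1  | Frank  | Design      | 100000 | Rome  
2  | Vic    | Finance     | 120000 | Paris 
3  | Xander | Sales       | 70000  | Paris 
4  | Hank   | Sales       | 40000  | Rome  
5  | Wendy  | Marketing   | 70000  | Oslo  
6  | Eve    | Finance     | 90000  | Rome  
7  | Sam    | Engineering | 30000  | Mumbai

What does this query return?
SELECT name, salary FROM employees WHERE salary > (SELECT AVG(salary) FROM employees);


Subquery: AVG(salary) = 74285.71
Filtering: salary > 74285.71
  Frank (100000) -> MATCH
  Vic (120000) -> MATCH
  Eve (90000) -> MATCH


3 rows:
Frank, 100000
Vic, 120000
Eve, 90000


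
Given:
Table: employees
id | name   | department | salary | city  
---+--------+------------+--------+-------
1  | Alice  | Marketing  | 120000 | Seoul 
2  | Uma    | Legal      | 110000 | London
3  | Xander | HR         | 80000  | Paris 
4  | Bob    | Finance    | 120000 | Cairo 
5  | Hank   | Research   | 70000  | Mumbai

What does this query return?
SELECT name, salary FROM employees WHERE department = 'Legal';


Filtering: department = 'Legal'
Matching rows: 1

1 rows:
Uma, 110000


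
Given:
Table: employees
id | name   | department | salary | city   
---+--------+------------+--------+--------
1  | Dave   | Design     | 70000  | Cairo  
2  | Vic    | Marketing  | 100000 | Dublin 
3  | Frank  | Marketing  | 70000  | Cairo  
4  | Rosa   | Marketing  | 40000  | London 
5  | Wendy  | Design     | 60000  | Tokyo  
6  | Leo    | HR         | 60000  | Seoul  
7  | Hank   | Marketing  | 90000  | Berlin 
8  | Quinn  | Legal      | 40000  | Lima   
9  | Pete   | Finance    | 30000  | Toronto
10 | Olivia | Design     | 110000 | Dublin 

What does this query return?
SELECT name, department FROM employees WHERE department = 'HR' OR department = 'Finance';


Filtering: department = 'HR' OR 'Finance'
Matching: 2 rows

2 rows:
Leo, HR
Pete, Finance


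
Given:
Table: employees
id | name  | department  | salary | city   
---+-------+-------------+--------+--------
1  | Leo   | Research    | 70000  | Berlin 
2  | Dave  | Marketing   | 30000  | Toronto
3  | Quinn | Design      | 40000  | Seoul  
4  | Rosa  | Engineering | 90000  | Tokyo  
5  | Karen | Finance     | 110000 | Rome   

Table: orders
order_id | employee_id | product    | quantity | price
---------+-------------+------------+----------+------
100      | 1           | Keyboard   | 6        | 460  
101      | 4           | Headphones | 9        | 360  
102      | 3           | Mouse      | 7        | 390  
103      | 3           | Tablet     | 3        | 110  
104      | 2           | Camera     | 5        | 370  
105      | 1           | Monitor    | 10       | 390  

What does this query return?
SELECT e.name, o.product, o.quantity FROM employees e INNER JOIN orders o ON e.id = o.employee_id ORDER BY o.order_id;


Joining employees.id = orders.employee_id:
  employee Leo (id=1) -> order Keyboard
  employee Rosa (id=4) -> order Headphones
  employee Quinn (id=3) -> order Mouse
  employee Quinn (id=3) -> order Tablet
  employee Dave (id=2) -> order Camera
  employee Leo (id=1) -> order Monitor


6 rows:
Leo, Keyboard, 6
Rosa, Headphones, 9
Quinn, Mouse, 7
Quinn, Tablet, 3
Dave, Camera, 5
Leo, Monitor, 10


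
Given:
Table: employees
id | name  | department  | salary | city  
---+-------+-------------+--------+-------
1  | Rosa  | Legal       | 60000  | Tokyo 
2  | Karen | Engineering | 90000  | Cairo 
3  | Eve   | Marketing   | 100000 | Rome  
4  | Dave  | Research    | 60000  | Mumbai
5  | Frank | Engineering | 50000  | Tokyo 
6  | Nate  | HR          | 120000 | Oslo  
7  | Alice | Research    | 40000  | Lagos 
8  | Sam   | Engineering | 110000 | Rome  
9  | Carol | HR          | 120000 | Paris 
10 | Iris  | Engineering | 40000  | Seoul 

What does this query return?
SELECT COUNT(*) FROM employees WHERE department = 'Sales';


Counting rows where department = 'Sales'


0


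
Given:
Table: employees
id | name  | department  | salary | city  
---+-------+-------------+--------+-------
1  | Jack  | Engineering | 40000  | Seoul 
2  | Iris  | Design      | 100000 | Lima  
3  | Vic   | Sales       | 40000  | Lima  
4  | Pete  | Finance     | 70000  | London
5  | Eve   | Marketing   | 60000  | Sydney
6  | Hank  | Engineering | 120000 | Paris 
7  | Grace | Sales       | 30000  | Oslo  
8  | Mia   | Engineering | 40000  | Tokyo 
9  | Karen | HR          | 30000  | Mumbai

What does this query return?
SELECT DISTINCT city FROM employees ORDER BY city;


All 'city' values (row order): Seoul, Lima, Lima, London, Sydney, Paris, Oslo, Tokyo, Mumbai
Removing duplicates leaves 8 unique value(s).

8 values:
Lima
London
Mumbai
Oslo
Paris
Seoul
Sydney
Tokyo


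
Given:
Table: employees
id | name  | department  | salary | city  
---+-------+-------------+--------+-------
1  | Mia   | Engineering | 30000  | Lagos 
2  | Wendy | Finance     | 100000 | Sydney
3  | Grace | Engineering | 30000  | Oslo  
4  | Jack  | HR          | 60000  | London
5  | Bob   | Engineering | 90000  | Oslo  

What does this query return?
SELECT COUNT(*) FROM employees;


COUNT(*) counts all rows

5


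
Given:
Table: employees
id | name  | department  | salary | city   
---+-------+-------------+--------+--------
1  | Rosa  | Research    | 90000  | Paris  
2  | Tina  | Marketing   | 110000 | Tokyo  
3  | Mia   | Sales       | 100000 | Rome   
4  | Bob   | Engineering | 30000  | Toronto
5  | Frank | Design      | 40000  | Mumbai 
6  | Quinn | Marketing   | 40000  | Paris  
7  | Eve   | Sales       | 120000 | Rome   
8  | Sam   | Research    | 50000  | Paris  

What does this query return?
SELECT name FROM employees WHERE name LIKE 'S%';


LIKE 'S%' matches names starting with 'S'
Matching: 1

1 rows:
Sam


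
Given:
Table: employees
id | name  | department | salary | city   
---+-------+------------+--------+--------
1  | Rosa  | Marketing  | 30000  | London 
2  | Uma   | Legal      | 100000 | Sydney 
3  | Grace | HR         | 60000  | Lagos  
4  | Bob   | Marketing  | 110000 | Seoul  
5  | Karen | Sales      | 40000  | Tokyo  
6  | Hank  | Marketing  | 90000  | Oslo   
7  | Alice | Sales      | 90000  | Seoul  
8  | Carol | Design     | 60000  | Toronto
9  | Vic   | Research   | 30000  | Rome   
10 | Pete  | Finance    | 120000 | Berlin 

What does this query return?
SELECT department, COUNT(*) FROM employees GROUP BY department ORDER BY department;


Assigning each row to its department group:
  Rosa -> Marketing
  Uma -> Legal
  Grace -> HR
  Bob -> Marketing
  Karen -> Sales
  Hank -> Marketing
  Alice -> Sales
  Carol -> Design
  Vic -> Research
  Pete -> Finance


7 groups:
Design, 1
Finance, 1
HR, 1
Legal, 1
Marketing, 3
Research, 1
Sales, 2


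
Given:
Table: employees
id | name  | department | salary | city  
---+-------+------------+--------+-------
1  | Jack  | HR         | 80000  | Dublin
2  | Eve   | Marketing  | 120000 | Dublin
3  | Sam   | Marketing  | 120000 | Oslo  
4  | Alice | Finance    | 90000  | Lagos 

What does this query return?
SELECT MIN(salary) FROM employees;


Salaries: 80000, 120000, 120000, 90000
MIN = 80000

80000


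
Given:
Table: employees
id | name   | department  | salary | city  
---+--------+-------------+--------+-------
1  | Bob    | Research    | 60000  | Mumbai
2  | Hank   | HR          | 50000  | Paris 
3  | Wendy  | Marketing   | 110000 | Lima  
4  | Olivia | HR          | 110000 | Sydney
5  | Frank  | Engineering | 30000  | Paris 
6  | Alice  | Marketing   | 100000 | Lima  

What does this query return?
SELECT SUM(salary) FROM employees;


SUM(salary) = 60000 + 50000 + 110000 + 110000 + 30000 + 100000 = 460000

460000


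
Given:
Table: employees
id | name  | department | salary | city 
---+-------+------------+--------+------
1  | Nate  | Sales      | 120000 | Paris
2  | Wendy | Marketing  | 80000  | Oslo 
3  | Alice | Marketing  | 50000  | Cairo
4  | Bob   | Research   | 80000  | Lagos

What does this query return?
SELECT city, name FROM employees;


Projecting columns: city, name

4 rows:
Paris, Nate
Oslo, Wendy
Cairo, Alice
Lagos, Bob


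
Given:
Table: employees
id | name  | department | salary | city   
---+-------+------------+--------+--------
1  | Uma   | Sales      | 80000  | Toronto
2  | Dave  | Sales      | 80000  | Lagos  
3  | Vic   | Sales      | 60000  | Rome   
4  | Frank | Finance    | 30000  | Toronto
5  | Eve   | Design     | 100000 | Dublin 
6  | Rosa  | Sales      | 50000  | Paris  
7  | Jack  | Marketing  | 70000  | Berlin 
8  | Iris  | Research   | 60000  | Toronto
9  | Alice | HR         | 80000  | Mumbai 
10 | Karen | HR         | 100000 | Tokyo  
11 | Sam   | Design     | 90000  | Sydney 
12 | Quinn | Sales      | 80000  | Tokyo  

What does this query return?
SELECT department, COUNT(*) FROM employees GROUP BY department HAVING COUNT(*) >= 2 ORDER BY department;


Groups with count >= 2:
  Design: 2 -> PASS
  HR: 2 -> PASS
  Sales: 5 -> PASS
  Finance: 1 -> filtered out
  Marketing: 1 -> filtered out
  Research: 1 -> filtered out


3 groups:
Design, 2
HR, 2
Sales, 5


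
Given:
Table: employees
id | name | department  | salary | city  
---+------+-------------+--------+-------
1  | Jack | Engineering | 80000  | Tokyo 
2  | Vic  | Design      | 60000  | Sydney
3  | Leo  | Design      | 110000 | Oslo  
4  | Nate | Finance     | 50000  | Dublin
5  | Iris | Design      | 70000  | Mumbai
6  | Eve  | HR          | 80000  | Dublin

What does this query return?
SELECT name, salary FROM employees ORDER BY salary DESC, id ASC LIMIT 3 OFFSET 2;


Sort by salary DESC (id ASC tiebreak), then skip 2 and take 3
Rows 3 through 5

3 rows:
Eve, 80000
Iris, 70000
Vic, 60000


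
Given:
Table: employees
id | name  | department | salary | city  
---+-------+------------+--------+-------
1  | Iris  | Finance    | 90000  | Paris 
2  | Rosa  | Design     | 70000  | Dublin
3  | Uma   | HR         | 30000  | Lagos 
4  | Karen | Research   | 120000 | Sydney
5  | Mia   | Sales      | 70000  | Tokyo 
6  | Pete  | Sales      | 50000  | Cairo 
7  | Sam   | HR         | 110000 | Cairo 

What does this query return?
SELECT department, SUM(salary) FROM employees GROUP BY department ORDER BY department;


Summing salary within each department:
  Design: 70000 = 70000
  Finance: 90000 = 90000
  HR: 30000 + 110000 = 140000
  Research: 120000 = 120000
  Sales: 70000 + 50000 = 120000


5 groups:
Design, 70000
Finance, 90000
HR, 140000
Research, 120000
Sales, 120000


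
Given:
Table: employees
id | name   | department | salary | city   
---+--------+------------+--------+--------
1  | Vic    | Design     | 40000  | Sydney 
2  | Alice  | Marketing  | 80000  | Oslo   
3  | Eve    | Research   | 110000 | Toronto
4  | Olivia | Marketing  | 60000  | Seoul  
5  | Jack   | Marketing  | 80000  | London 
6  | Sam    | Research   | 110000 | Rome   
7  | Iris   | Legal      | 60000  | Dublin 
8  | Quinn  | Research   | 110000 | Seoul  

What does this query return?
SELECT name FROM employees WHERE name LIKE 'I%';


LIKE 'I%' matches names starting with 'I'
Matching: 1

1 rows:
Iris


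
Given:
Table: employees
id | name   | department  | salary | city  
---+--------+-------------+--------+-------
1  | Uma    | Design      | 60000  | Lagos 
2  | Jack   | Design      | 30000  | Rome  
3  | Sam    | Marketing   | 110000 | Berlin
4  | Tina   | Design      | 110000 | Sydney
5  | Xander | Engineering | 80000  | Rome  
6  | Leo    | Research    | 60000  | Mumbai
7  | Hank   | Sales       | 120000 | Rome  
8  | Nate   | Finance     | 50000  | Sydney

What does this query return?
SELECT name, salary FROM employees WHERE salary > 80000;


Filtering: salary > 80000
Matching: 3 rows

3 rows:
Sam, 110000
Tina, 110000
Hank, 120000


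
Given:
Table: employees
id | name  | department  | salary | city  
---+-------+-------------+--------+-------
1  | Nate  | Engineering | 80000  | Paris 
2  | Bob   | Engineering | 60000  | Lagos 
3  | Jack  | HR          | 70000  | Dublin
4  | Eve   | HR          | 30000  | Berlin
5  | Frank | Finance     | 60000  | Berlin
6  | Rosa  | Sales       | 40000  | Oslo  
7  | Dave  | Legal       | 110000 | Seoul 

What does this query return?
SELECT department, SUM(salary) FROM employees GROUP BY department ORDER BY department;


Summing salary within each department:
  Engineering: 80000 + 60000 = 140000
  Finance: 60000 = 60000
  HR: 70000 + 30000 = 100000
  Legal: 110000 = 110000
  Sales: 40000 = 40000


5 groups:
Engineering, 140000
Finance, 60000
HR, 100000
Legal, 110000
Sales, 40000
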